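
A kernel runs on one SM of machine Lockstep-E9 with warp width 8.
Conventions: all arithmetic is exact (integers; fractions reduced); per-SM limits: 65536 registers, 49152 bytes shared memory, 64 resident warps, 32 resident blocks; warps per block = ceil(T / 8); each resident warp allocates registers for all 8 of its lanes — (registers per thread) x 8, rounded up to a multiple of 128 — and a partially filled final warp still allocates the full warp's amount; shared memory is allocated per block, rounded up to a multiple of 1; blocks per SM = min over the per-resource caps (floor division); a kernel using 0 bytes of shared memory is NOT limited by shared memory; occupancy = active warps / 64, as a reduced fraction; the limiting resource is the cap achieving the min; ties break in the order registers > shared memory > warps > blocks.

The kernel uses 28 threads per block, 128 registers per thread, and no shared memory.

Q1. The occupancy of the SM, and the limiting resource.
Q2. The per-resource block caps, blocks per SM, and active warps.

Answer: occupancy 1, limited by registers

registers: 16 blocks
shared memory: no limit (kernel uses none)
warps: 16 blocks
blocks: 32 blocks

Answer: 16 blocks, 64 active warps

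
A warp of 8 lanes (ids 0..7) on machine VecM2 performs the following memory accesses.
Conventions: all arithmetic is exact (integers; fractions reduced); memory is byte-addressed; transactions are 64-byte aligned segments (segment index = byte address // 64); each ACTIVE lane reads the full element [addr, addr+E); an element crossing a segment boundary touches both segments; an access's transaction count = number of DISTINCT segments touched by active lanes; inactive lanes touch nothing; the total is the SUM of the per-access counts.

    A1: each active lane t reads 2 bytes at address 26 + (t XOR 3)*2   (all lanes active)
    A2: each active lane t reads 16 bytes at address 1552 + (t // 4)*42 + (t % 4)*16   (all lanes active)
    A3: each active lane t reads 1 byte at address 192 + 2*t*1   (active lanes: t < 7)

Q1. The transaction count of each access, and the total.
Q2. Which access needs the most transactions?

A1: 1 transaction
A2: 2 transactions
A3: 1 transaction

Answer: 1,2,1; total 4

Answer: A2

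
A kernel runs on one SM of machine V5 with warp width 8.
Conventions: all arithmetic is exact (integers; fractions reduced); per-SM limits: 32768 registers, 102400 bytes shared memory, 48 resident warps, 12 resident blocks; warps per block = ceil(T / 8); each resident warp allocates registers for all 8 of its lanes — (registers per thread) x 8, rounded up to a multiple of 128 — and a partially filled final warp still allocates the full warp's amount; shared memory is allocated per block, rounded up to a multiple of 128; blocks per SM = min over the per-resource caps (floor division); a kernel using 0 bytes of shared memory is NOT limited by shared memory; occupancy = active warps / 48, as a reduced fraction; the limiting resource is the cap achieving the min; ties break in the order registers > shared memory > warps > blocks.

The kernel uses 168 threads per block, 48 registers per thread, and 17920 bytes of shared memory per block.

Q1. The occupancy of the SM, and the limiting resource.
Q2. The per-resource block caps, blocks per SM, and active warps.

Answer: occupancy 7/8, limited by warps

registers: 4 blocks
shared memory: 5 blocks
warps: 2 blocks
blocks: 12 blocks

Answer: 2 blocks, 42 active warps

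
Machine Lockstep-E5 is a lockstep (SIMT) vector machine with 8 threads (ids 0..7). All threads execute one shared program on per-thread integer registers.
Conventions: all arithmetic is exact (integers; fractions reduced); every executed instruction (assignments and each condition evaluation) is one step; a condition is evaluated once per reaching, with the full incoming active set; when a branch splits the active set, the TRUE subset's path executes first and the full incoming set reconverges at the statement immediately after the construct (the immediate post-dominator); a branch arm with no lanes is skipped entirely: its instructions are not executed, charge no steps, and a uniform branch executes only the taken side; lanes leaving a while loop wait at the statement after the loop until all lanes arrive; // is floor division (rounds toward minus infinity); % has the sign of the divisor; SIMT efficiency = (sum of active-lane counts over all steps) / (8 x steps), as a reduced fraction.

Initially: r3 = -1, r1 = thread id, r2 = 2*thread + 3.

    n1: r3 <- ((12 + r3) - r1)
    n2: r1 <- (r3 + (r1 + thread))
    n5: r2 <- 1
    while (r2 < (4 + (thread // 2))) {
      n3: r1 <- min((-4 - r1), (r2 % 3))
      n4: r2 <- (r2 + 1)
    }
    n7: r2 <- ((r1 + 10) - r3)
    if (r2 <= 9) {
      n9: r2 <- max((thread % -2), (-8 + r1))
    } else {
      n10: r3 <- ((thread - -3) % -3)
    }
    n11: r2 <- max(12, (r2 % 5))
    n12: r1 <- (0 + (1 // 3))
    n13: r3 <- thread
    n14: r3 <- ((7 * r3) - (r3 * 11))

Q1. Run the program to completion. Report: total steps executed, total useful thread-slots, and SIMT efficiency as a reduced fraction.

Answer: 29 steps, 196 useful, 49/58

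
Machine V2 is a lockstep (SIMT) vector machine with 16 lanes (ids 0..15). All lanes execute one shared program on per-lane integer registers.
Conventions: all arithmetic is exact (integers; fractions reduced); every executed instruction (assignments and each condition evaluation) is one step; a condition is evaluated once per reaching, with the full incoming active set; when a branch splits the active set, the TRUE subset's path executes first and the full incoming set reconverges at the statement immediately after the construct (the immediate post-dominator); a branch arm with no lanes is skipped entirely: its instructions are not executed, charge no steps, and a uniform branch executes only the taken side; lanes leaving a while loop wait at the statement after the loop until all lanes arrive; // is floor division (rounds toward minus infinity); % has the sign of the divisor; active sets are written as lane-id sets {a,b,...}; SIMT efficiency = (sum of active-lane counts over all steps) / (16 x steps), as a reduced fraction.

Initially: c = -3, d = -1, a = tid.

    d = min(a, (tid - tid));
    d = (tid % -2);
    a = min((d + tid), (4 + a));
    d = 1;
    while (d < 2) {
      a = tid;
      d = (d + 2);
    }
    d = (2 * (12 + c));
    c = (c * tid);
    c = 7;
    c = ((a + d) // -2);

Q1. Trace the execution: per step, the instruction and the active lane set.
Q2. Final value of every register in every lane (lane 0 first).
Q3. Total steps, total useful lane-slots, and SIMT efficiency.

step 0: d <- min(a, (tid - tid))     {0,1,2,3,4,5,6,7,8,9,10,11,12,13,14,15}
step 1: d <- (tid % -2)              {0,1,2,3,4,5,6,7,8,9,10,11,12,13,14,15}
step 2: a <- min((d + tid), (4 + a)) {0,1,2,3,4,5,6,7,8,9,10,11,12,13,14,15}
step 3: d <- 1                       {0,1,2,3,4,5,6,7,8,9,10,11,12,13,14,15}
step 4: eval (d < 2)                 {0,1,2,3,4,5,6,7,8,9,10,11,12,13,14,15}
step 5: a <- tid                     {0,1,2,3,4,5,6,7,8,9,10,11,12,13,14,15}
step 6: d <- (d + 2)                 {0,1,2,3,4,5,6,7,8,9,10,11,12,13,14,15}
step 7: eval (d < 2)                 {0,1,2,3,4,5,6,7,8,9,10,11,12,13,14,15}
step 8: d <- (2 * (12 + c))          {0,1,2,3,4,5,6,7,8,9,10,11,12,13,14,15}
step 9: c <- (c * tid)               {0,1,2,3,4,5,6,7,8,9,10,11,12,13,14,15}
step 10: c <- 7                       {0,1,2,3,4,5,6,7,8,9,10,11,12,13,14,15}
step 11: c <- ((a + d) // -2)         {0,1,2,3,4,5,6,7,8,9,10,11,12,13,14,15}

Answer: 12 steps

c: -9,-10,-10,-11,-11,-12,-12,-13,-13,-14,-14,-15,-15,-16,-16,-17
d: 18,18,18,18,18,18,18,18,18,18,18,18,18,18,18,18
a: 0,1,2,3,4,5,6,7,8,9,10,11,12,13,14,15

steps = 12; useful = 192; efficiency = 192/192 = 1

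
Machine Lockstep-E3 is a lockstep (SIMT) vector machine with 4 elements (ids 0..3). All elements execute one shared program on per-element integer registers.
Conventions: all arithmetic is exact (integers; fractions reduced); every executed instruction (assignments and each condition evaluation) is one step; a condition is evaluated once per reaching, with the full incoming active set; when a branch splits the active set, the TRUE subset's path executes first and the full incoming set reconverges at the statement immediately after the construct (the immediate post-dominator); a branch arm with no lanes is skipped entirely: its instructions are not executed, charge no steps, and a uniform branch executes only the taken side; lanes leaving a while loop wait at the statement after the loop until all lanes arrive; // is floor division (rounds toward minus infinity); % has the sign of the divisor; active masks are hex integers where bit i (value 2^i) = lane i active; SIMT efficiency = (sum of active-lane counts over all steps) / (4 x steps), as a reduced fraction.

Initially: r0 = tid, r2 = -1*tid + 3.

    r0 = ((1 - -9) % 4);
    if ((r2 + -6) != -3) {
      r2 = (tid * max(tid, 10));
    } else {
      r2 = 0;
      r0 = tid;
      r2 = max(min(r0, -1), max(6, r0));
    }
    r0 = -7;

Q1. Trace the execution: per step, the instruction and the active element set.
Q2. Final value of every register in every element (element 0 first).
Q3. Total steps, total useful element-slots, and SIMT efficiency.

step 0: r0 <- ((1 - -9) % 4)         0xf
step 1: eval ((r2 + -6) != -3)       0xf
step 2: r2 <- (tid * max(tid, 10))   0xe
step 3: r2 <- 0                      0x1
step 4: r0 <- tid                    0x1
step 5: r2 <- max(min(r0, -1), max(6, r0)) 0x1
step 6: r0 <- -7                     0xf

Answer: 7 steps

r0: -7,-7,-7,-7
r2: 6,10,20,30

steps = 7; useful = 18; efficiency = 18/28 = 9/14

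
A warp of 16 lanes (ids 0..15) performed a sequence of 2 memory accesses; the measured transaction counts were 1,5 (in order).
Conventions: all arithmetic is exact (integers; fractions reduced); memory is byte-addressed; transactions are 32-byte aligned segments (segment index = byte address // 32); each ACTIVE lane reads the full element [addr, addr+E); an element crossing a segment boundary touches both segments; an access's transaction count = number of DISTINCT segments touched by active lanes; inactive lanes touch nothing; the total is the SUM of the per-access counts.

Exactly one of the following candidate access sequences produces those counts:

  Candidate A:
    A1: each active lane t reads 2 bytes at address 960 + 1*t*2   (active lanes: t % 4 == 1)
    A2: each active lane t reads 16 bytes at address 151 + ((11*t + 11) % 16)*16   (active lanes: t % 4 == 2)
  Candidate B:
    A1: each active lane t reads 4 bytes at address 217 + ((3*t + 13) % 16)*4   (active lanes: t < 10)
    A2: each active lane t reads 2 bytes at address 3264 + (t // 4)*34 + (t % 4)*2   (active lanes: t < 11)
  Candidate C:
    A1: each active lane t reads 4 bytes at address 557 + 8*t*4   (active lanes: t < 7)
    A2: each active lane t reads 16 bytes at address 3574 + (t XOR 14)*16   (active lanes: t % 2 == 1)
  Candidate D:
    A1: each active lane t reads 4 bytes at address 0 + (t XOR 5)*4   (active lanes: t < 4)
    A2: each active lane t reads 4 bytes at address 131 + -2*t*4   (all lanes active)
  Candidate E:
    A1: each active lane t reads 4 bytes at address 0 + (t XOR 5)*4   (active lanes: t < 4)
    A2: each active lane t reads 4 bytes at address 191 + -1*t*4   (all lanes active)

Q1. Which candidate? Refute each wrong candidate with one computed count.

A: A2 gives 4 transactions, not 5
B: A1 gives 3 transactions, not 1
C: A1 gives 7 transactions, not 1
E: A2 gives 3 transactions, not 5
D: all counts match (1,5)

Answer: D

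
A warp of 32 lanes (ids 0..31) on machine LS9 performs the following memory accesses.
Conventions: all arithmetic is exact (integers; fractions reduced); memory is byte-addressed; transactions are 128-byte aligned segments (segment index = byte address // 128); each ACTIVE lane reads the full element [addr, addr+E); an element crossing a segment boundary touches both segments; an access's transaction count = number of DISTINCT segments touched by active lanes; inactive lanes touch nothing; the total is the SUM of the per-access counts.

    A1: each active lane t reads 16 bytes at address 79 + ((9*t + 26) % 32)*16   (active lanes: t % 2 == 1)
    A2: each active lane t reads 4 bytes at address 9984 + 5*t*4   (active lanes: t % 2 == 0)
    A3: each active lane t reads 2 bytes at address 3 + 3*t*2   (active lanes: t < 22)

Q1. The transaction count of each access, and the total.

A1: 5 transactions
A2: 5 transactions
A3: 2 transactions

Answer: 5,5,2; total 12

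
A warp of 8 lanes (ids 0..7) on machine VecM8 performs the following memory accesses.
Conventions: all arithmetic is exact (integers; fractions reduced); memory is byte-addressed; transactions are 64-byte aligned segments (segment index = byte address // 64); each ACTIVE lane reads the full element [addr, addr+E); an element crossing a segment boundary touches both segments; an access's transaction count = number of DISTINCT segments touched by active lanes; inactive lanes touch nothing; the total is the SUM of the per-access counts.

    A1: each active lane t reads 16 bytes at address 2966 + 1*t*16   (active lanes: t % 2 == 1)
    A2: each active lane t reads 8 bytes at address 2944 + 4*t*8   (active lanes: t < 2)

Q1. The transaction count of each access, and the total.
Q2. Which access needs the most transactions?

A1: 3 transactions
A2: 1 transaction

Answer: 3,1; total 4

Answer: A1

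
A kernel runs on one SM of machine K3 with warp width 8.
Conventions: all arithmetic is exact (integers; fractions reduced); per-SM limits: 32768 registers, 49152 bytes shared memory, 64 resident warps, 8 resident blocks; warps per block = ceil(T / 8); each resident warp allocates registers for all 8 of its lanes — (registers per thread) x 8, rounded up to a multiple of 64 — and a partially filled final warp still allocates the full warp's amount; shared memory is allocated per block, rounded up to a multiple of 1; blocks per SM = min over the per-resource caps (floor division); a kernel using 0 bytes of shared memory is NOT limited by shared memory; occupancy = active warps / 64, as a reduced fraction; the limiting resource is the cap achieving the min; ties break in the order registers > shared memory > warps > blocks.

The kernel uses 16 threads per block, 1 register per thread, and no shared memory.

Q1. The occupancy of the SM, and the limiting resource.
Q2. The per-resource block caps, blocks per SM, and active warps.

Answer: occupancy 1/4, limited by blocks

registers: 256 blocks
shared memory: no limit (kernel uses none)
warps: 32 blocks
blocks: 8 blocks

Answer: 8 blocks, 16 active warps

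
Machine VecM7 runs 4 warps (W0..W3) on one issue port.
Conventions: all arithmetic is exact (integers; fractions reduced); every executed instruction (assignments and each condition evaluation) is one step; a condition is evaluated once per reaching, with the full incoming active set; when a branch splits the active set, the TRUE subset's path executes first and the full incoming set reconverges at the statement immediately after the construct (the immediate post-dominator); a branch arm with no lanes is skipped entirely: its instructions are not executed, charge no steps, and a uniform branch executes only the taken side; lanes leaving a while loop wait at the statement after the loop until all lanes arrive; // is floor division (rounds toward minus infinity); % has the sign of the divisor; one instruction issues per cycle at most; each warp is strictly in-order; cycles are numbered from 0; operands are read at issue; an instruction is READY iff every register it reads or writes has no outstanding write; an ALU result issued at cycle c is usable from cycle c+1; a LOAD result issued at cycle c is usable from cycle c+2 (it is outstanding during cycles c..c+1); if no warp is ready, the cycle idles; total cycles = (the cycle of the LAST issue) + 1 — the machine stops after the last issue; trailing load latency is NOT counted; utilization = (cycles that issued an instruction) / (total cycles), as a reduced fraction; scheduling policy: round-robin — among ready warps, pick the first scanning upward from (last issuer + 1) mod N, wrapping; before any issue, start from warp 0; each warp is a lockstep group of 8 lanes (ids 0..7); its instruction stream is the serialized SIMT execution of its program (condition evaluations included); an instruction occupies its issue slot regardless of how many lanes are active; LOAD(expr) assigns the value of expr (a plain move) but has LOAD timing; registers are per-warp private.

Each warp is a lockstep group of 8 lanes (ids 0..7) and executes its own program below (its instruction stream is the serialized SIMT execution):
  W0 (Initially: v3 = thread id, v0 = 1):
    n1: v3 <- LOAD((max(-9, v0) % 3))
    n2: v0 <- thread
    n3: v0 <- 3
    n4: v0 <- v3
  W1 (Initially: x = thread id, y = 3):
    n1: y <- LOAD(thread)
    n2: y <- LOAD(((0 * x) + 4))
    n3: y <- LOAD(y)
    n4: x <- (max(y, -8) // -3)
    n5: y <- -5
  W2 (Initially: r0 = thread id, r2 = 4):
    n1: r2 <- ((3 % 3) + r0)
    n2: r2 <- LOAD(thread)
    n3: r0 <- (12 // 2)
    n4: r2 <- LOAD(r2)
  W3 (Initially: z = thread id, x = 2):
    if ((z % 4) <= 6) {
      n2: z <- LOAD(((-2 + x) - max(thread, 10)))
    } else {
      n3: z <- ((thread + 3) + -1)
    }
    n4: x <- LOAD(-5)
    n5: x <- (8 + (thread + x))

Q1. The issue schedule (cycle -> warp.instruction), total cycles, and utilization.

cycle 0: W0.I0
cycle 1: W1.I0
cycle 2: W2.I0
cycle 3: W3.I0
cycle 4: W0.I1
cycle 5: W1.I1
cycle 6: W2.I1
cycle 7: W3.I1
cycle 8: W0.I2
cycle 9: W1.I2
cycle 10: W2.I2
cycle 11: W3.I2
cycle 12: W0.I3
cycle 13: W1.I3
cycle 14: W2.I3
cycle 15: W3.I3
cycle 16: W1.I4

Answer: 17 cycles, utilization 1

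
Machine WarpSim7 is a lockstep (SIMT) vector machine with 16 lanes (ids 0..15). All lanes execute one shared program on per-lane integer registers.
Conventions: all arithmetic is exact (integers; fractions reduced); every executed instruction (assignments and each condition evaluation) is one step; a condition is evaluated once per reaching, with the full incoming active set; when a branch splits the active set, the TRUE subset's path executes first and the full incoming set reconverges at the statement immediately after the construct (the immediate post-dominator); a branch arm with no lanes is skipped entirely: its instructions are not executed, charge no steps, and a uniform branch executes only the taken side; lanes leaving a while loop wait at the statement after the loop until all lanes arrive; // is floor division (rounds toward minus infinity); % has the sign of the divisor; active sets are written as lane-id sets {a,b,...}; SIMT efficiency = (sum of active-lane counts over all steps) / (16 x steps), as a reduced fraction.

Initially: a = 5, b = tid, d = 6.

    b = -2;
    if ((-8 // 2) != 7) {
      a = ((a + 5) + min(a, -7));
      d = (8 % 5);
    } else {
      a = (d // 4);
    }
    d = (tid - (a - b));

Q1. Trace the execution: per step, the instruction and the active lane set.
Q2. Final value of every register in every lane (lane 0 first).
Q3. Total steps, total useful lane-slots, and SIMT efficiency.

step 0: b <- -2                      {0,1,2,3,4,5,6,7,8,9,10,11,12,13,14,15}
step 1: eval ((-8 // 2) != 7)        {0,1,2,3,4,5,6,7,8,9,10,11,12,13,14,15}
step 2: a <- ((a + 5) + min(a, -7))  {0,1,2,3,4,5,6,7,8,9,10,11,12,13,14,15}
step 3: d <- (8 % 5)                 {0,1,2,3,4,5,6,7,8,9,10,11,12,13,14,15}
step 4: d <- (tid - (a - b))         {0,1,2,3,4,5,6,7,8,9,10,11,12,13,14,15}

Answer: 5 steps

a: 3,3,3,3,3,3,3,3,3,3,3,3,3,3,3,3
b: -2,-2,-2,-2,-2,-2,-2,-2,-2,-2,-2,-2,-2,-2,-2,-2
d: -5,-4,-3,-2,-1,0,1,2,3,4,5,6,7,8,9,10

steps = 5; useful = 80; efficiency = 80/80 = 1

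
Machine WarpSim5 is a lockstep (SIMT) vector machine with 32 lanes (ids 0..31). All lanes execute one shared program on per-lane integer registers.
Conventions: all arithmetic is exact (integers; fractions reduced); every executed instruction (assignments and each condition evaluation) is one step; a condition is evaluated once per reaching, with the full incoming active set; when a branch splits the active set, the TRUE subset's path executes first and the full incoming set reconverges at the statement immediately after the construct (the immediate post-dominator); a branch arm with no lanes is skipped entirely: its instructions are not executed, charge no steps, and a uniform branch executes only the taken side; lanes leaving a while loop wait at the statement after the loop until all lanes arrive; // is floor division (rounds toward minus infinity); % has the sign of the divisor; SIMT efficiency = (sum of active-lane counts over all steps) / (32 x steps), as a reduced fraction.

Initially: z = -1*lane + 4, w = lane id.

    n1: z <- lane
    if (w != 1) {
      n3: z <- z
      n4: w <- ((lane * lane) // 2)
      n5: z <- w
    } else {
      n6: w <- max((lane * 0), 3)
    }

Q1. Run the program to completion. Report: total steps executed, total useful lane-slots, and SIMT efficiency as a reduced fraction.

Answer: 6 steps, 158 useful, 79/96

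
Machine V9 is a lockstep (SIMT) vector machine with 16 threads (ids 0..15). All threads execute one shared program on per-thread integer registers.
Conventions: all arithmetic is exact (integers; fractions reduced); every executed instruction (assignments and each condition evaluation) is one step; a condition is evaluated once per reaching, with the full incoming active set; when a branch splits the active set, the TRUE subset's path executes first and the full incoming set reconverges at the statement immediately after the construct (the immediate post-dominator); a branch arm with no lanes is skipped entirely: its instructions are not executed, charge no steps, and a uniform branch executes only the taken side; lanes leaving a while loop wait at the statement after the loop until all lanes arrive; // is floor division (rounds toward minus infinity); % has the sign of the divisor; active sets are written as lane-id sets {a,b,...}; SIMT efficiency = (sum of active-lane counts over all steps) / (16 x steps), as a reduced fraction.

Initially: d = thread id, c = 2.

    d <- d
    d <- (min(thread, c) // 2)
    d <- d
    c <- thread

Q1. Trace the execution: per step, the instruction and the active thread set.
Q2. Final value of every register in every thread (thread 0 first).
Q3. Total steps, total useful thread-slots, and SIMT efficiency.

step 0: d <- d                       {0,1,2,3,4,5,6,7,8,9,10,11,12,13,14,15}
step 1: d <- (min(thread, c) // 2)   {0,1,2,3,4,5,6,7,8,9,10,11,12,13,14,15}
step 2: d <- d                       {0,1,2,3,4,5,6,7,8,9,10,11,12,13,14,15}
step 3: c <- thread                  {0,1,2,3,4,5,6,7,8,9,10,11,12,13,14,15}

Answer: 4 steps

d: 0,0,1,1,1,1,1,1,1,1,1,1,1,1,1,1
c: 0,1,2,3,4,5,6,7,8,9,10,11,12,13,14,15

steps = 4; useful = 64; efficiency = 64/64 = 1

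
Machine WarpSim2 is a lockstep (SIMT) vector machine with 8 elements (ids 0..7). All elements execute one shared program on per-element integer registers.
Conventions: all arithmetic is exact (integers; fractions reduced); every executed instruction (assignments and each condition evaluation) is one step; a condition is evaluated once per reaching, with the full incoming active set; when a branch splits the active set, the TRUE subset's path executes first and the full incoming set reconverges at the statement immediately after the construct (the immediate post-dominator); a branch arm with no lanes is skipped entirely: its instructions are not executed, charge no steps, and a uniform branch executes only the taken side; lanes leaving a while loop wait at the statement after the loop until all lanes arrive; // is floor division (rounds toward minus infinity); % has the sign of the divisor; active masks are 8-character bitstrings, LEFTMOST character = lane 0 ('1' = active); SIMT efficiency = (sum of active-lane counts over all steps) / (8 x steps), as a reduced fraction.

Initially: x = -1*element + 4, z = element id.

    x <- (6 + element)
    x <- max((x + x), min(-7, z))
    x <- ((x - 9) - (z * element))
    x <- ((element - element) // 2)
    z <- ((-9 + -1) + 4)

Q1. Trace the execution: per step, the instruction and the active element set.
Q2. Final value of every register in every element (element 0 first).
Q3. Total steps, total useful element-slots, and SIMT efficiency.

step 0: x <- (6 + element)           11111111
step 1: x <- max((x + x), min(-7, z)) 11111111
step 2: x <- ((x - 9) - (z * element)) 11111111
step 3: x <- ((element - element) // 2) 11111111
step 4: z <- ((-9 + -1) + 4)         11111111

Answer: 5 steps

x: 0,0,0,0,0,0,0,0
z: -6,-6,-6,-6,-6,-6,-6,-6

steps = 5; useful = 40; efficiency = 40/40 = 1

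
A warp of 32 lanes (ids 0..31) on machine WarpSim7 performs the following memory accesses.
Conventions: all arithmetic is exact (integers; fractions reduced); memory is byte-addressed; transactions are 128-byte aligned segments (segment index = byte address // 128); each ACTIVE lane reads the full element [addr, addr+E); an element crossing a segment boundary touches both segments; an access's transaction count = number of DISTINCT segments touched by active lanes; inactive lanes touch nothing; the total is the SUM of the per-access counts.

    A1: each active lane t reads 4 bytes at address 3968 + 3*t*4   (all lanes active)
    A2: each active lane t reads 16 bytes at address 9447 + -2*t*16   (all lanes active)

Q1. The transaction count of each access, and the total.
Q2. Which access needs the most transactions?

A1: 3 transactions
A2: 8 transactions

Answer: 3,8; total 11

Answer: A2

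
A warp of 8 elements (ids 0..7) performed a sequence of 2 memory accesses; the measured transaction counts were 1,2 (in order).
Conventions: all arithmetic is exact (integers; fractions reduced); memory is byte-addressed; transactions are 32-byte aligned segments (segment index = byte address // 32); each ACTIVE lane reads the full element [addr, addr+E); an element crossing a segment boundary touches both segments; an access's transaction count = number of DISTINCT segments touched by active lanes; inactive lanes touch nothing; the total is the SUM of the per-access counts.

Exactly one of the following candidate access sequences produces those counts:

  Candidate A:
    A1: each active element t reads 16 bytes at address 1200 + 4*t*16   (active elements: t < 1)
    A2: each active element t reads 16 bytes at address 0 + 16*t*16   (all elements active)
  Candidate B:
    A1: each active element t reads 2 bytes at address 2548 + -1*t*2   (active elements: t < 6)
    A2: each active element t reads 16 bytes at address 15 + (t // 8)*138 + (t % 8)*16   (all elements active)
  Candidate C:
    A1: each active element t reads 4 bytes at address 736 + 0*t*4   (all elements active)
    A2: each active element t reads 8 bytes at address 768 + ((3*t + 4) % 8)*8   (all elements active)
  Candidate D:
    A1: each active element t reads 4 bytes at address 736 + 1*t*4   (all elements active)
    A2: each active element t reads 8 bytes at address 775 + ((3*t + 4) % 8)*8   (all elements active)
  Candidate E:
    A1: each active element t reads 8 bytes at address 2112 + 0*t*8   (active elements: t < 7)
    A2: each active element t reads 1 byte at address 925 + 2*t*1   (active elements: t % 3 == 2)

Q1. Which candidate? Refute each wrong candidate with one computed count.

A: A2 gives 8 transactions, not 2
B: A2 gives 5 transactions, not 2
D: A2 gives 3 transactions, not 2
E: A2 gives 1 transaction, not 2
C: all counts match (1,2)

Answer: C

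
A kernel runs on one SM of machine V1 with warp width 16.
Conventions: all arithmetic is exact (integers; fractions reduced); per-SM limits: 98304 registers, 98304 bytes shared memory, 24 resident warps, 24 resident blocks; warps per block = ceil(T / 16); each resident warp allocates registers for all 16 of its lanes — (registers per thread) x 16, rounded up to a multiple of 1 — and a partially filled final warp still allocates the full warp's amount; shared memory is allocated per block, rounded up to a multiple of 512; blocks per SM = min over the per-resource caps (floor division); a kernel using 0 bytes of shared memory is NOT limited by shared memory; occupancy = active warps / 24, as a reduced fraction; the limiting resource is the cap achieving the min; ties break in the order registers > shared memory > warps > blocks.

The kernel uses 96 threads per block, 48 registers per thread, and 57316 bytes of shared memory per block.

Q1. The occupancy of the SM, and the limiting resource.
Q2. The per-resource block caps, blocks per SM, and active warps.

Answer: occupancy 1/4, limited by shared memory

registers: 21 blocks
shared memory: 1 block
warps: 4 blocks
blocks: 24 blocks

Answer: 1 block, 6 active warps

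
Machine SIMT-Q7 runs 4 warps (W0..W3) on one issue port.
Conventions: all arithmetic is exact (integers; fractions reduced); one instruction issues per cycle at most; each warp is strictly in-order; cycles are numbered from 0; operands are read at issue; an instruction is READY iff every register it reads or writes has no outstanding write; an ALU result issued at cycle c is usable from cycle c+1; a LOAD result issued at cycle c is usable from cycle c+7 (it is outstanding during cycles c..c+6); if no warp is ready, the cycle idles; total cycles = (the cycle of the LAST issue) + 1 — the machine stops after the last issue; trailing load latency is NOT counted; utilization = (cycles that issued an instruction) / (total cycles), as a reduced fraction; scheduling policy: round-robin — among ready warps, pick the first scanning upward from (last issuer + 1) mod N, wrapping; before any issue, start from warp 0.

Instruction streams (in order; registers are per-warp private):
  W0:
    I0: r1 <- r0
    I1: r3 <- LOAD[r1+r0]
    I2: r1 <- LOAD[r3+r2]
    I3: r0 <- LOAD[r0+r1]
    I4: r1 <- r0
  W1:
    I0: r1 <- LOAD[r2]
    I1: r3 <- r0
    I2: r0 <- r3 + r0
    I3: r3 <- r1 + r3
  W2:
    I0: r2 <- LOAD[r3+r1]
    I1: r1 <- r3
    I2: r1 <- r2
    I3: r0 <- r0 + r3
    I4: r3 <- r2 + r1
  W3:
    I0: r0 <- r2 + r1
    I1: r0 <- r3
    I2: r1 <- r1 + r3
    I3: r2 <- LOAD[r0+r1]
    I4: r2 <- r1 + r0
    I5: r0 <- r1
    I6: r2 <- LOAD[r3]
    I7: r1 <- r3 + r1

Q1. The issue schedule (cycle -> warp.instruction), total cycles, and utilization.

cycle 0: W0.I0
cycle 1: W1.I0
cycle 2: W2.I0
cycle 3: W3.I0
cycle 4: W0.I1
cycle 5: W1.I1
cycle 6: W2.I1
cycle 7: W3.I1
cycle 8: W1.I2
cycle 9: W2.I2
cycle 10: W3.I2
cycle 11: W0.I2
cycle 12: W1.I3
cycle 13: W2.I3
cycle 14: W3.I3
cycle 15: W2.I4
cycle 16: idle
cycle 17: idle
cycle 18: W0.I3
cycle 19: idle
cycle 20: idle
cycle 21: W3.I4
cycle 22: W3.I5
cycle 23: W3.I6
cycle 24: W3.I7
cycle 25: W0.I4

Answer: 26 cycles, utilization 11/13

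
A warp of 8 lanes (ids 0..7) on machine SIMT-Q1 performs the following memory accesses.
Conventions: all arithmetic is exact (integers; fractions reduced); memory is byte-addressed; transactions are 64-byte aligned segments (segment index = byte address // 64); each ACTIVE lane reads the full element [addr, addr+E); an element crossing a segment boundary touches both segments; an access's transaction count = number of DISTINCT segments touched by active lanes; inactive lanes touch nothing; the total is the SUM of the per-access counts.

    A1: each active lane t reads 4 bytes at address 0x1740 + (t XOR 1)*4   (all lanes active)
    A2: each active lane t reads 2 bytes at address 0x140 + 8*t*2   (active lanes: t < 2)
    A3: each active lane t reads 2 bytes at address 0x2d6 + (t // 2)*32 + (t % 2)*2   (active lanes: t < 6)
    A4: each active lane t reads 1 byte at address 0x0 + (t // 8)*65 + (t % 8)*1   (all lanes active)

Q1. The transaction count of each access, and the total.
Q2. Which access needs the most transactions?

A1: 1 transaction
A2: 1 transaction
A3: 2 transactions
A4: 1 transaction

Answer: 1,1,2,1; total 5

Answer: A3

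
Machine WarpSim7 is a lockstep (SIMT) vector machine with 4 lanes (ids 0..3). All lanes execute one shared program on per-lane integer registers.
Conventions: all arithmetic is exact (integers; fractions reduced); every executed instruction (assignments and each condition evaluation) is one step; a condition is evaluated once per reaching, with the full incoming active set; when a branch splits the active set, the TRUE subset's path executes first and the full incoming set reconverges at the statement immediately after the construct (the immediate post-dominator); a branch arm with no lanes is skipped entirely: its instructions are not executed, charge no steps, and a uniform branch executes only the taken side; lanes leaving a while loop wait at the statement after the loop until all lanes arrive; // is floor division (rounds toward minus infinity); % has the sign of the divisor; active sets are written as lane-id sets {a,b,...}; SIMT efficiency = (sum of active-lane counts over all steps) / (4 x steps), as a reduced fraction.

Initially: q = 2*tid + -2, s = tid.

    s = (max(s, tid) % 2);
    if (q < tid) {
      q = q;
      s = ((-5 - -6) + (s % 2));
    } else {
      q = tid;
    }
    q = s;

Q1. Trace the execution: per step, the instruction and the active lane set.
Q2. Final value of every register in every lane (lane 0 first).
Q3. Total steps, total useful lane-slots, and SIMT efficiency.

step 0: s <- (max(s, tid) % 2)       {0,1,2,3}
step 1: eval (q < tid)               {0,1,2,3}
step 2: q <- q                       {0,1}
step 3: s <- ((-5 - -6) + (s % 2))   {0,1}
step 4: q <- tid                     {2,3}
step 5: q <- s                       {0,1,2,3}

Answer: 6 steps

q: 1,2,0,1
s: 1,2,0,1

steps = 6; useful = 18; efficiency = 18/24 = 3/4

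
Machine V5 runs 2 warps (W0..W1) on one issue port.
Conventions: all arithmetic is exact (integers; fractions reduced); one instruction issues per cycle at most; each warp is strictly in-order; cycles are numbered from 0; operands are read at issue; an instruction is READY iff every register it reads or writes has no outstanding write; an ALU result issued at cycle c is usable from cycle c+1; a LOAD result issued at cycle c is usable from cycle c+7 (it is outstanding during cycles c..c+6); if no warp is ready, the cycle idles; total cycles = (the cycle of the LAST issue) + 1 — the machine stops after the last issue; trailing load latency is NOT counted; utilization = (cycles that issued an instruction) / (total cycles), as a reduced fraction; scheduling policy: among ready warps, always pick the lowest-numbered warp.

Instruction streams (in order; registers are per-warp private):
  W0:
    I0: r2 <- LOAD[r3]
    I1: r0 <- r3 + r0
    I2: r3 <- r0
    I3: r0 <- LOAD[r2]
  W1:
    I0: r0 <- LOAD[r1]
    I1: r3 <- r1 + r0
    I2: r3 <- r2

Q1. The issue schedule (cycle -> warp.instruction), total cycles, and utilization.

cycle 0: W0.I0
cycle 1: W0.I1
cycle 2: W0.I2
cycle 3: W1.I0
cycle 4: idle
cycle 5: idle
cycle 6: idle
cycle 7: W0.I3
cycle 8: idle
cycle 9: idle
cycle 10: W1.I1
cycle 11: W1.I2

Answer: 12 cycles, utilization 7/12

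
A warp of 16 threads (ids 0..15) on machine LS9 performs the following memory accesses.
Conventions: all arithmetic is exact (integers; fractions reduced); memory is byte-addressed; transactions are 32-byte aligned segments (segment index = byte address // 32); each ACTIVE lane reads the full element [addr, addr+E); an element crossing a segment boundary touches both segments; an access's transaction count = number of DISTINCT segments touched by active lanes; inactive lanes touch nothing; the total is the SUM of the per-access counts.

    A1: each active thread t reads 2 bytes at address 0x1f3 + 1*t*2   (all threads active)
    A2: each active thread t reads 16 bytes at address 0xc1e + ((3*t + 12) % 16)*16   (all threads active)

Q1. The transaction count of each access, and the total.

A1: 2 transactions
A2: 9 transactions

Answer: 2,9; total 11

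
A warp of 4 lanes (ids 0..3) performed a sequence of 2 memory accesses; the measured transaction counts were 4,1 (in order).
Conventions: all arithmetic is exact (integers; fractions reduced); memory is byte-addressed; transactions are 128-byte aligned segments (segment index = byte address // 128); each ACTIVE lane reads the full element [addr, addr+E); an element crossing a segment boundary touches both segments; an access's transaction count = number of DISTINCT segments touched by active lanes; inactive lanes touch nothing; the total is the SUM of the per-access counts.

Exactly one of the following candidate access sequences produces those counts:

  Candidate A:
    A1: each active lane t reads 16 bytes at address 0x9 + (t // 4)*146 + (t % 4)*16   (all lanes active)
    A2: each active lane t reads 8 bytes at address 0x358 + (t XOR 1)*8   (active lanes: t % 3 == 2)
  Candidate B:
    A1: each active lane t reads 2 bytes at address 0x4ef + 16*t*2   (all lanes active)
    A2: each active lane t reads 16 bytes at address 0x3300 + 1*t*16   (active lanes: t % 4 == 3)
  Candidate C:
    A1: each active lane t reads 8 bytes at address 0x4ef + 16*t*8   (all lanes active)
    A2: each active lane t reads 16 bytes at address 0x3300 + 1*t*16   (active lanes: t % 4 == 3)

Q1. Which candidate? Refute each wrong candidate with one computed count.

A: A1 gives 1 transaction, not 4
B: A1 gives 2 transactions, not 4
C: all counts match (4,1)

Answer: C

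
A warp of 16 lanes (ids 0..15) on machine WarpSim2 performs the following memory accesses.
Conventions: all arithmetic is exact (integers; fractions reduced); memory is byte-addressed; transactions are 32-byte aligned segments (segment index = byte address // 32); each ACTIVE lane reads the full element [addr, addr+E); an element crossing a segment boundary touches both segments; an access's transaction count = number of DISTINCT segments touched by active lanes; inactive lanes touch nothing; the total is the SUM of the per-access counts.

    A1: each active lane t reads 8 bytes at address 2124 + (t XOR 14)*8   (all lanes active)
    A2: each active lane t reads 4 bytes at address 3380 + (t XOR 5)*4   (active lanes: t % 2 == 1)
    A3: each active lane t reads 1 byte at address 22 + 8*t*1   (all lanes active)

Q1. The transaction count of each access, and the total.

A1: 5 transactions
A2: 3 transactions
A3: 5 transactions

Answer: 5,3,5; total 13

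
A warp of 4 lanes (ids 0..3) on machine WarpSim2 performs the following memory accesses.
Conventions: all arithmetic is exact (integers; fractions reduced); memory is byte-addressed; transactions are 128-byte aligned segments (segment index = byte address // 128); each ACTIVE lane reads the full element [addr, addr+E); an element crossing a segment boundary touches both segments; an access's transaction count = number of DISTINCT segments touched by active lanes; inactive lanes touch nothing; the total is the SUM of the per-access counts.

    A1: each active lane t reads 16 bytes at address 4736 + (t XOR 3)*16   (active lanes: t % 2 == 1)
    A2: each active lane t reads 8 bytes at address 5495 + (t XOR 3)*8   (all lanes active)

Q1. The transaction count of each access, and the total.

A1: 1 transaction
A2: 2 transactions

Answer: 1,2; total 3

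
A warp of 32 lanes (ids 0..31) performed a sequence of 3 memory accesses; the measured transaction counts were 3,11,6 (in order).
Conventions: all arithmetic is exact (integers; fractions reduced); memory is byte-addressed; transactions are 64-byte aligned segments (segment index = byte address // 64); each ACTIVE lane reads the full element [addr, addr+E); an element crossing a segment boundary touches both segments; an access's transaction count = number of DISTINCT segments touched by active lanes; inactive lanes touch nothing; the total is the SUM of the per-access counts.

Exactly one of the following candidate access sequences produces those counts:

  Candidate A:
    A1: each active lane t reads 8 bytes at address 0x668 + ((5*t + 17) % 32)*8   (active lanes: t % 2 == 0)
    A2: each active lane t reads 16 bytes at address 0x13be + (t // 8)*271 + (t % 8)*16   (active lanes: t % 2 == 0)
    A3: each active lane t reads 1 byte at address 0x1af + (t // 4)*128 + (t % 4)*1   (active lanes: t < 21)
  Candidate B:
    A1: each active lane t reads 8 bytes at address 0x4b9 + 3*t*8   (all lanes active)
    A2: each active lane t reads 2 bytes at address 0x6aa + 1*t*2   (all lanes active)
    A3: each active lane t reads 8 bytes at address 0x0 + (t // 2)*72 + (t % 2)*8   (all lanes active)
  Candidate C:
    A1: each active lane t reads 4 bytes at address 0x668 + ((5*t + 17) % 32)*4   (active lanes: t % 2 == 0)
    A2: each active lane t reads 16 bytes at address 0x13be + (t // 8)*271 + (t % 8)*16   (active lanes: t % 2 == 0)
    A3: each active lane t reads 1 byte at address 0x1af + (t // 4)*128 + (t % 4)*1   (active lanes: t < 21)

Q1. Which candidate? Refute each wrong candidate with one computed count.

A: A1 gives 5 transactions, not 3
B: A1 gives 13 transactions, not 3
C: all counts match (3,11,6)

Answer: C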